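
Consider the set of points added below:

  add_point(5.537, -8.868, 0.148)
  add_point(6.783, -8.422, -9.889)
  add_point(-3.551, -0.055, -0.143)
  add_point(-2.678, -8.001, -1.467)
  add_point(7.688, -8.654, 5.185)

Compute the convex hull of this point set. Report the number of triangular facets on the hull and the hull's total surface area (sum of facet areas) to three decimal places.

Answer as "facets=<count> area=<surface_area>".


facets=6 area=280.150

Points on the hull: [0, 1, 2, 3, 4] (5 of 5).

Facet areas (half cross-product norm):
  f1: (p1, p4, p2) → 104.4043
  f2: (p1, p0, p4) → 14.1093
  f3: (p3, p4, p2) → 49.8959
  f4: (p3, p0, p4) → 19.1842
  f5: (p3, p1, p2) → 50.0684
  f6: (p3, p1, p0) → 42.4875
Σ area = 280.150

Euler characteristic 5−9+6 = 2 ✓


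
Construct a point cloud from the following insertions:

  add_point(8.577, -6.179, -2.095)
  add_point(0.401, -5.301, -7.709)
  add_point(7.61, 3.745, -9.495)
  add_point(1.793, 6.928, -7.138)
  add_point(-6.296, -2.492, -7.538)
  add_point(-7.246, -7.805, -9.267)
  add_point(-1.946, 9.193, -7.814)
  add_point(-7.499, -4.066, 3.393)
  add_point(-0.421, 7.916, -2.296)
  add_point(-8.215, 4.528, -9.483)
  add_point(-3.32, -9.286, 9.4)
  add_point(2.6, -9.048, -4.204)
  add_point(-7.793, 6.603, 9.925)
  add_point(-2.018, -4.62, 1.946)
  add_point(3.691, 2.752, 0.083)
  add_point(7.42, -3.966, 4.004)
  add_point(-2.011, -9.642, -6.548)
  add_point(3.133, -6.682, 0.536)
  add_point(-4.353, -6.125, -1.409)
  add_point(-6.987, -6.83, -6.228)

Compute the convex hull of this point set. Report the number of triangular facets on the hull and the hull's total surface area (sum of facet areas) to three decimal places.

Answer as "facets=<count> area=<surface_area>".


facets=22 area=1207.679

Points on the hull: [0, 2, 5, 6, 7, 8, 9, 10, 11, 12, 14, 15, 16] (13 of 20).

Triangle areas on the boundary:
  f1: (p5, p2, p9) → 97.2208
  f2: (p5, p2, p16) → 50.9669
  f3: (p6, p2, p9) → 41.5388
  f4: (p6, p2, p8) → 32.0544
  f5: (p6, p12, p9) → 74.7267
  f6: (p6, p8, p12) → 30.4901
  f7: (p15, p2, p0) → 39.4030
  f8: (p11, p2, p0) → 43.0485
  f9: (p11, p2, p16) → 37.2193
  f10: (p10, p15, p12) → 107.2244
  f11: (p10, p5, p16) → 46.0798
  f12: (p10, p11, p16) → 38.5640
  f13: (p10, p15, p0) → 39.9294
  f14: (p10, p11, p0) → 51.4847
  f15: (p14, p2, p8) → 35.9939
  f16: (p14, p15, p2) → 42.3251
  f17: (p14, p8, p12) → 50.2079
  f18: (p14, p15, p12) → 65.6099
  f19: (p7, p10, p12) → 55.5394
  f20: (p7, p10, p5) → 52.4573
  f21: (p7, p12, p9) → 96.8812
  f22: (p7, p5, p9) → 78.7136
Σ area = 1207.679

Euler: V−E+F = 13−33+22 = 2.


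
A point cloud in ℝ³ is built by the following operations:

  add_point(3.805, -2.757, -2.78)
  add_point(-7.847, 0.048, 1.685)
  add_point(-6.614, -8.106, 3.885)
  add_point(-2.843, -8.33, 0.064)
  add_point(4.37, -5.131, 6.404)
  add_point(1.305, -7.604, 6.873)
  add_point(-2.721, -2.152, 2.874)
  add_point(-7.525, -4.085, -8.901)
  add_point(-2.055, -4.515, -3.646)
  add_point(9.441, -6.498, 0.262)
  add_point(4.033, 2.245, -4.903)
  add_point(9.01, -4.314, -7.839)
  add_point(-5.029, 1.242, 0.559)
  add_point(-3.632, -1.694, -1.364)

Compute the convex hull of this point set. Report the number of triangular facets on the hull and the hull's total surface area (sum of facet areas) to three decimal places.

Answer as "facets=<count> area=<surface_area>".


Points on the hull: [1, 2, 3, 4, 5, 7, 9, 10, 11, 12] (10 of 14).

Triangle areas on the boundary:
  f1: (p2, p7, p1) → 48.2149
  f2: (p4, p10, p9) → 46.3299
  f3: (p11, p10, p9) → 36.5367
  f4: (p11, p7, p10) → 60.1507
  f5: (p12, p4, p1) → 19.8969
  f6: (p12, p4, p10) → 63.6994
  f7: (p12, p7, p1) → 18.1123
  f8: (p12, p7, p10) → 58.0000
  f9: (p5, p4, p9) → 14.1510
  f10: (p5, p2, p1) → 35.6622
  f11: (p5, p4, p1) → 25.5789
  f12: (p3, p2, p7) → 28.4105
  f13: (p3, p11, p7) → 79.5425
  f14: (p3, p11, p9) → 52.1580
  f15: (p3, p5, p9) → 41.8718
  f16: (p3, p5, p2) → 20.8533
Σ area = 649.169

Euler characteristic 10−24+16 = 2 ✓

facets=16 area=649.169


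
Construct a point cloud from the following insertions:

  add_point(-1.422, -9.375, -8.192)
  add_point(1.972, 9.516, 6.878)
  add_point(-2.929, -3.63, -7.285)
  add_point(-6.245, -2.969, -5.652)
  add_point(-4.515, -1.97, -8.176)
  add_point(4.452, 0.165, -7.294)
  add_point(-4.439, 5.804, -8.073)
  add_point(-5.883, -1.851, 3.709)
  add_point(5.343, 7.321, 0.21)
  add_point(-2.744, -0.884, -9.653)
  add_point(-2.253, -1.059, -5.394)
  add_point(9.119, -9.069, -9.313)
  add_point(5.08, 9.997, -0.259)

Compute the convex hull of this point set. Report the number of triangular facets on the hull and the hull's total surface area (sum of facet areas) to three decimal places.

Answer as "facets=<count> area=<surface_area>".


Points on the hull: [0, 1, 3, 4, 5, 6, 7, 8, 9, 11, 12] (11 of 13).

Per-facet area ½‖(b−a)×(c−a)‖:
  f1: (p7, p1, p11) → 149.7847
  f2: (p6, p1, p12) → 49.2726
  f3: (p6, p7, p3) → 43.3411
  f4: (p6, p7, p1) → 95.3500
  f5: (p8, p12, p11) → 16.9715
  f6: (p8, p1, p11) → 50.1632
  f7: (p8, p1, p12) → 10.4714
  f8: (p0, p7, p3) → 36.8957
  f9: (p0, p7, p11) → 72.7359
  f10: (p5, p12, p11) → 38.3050
  f11: (p5, p6, p11) → 31.3161
  f12: (p5, p6, p12) → 59.9264
  f13: (p9, p6, p11) → 34.9654
  f14: (p9, p0, p11) → 45.9641
  f15: (p4, p0, p3) → 12.8770
  f16: (p4, p9, p0) → 10.1487
  f17: (p4, p6, p3) → 11.9167
  f18: (p4, p9, p6) → 8.9693
Σ area = 779.375

Euler: V−E+F = 11−27+18 = 2.

facets=18 area=779.375


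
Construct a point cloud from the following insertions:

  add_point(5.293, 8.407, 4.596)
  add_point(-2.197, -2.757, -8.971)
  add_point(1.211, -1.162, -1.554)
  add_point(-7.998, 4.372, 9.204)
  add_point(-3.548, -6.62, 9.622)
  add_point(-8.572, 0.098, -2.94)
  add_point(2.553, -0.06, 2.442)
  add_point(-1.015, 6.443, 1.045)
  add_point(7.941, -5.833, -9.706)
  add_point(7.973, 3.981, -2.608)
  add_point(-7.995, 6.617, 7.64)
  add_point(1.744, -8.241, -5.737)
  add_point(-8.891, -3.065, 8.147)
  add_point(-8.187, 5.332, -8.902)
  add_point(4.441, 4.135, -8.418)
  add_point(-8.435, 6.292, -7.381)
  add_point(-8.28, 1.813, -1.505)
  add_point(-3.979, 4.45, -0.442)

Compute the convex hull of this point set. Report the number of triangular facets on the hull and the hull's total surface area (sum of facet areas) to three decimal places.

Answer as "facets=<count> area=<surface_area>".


facets=22 area=1072.864

13 of the 18 inputs are extreme points: [0, 1, 3, 4, 5, 8, 9, 10, 11, 12, 13, 14, 15].

Per-facet area ½‖(b−a)×(c−a)‖:
  f1: (p4, p8, p9) → 119.9894
  f2: (p0, p4, p9) → 80.4006
  f3: (p11, p4, p12) → 53.4499
  f4: (p11, p4, p8) → 44.4593
  f5: (p14, p8, p9) → 36.0491
  f6: (p14, p13, p8) → 61.5846
  f7: (p14, p0, p9) → 25.6586
  f8: (p3, p4, p12) → 22.7868
  f9: (p3, p0, p4) → 86.5870
  f10: (p5, p11, p12) → 78.0790
  f11: (p1, p13, p8) → 31.9732
  f12: (p1, p11, p8) → 28.9771
  f13: (p1, p5, p13) → 34.7208
  f14: (p1, p5, p11) → 32.8711
  f15: (p15, p14, p13) → 11.3866
  f16: (p15, p14, p0) → 89.6746
  f17: (p15, p5, p12) → 27.3239
  f18: (p15, p5, p13) → 6.9073
  f19: (p10, p3, p0) → 18.2853
  f20: (p10, p15, p0) → 101.4468
  f21: (p10, p3, p12) → 7.1066
  f22: (p10, p15, p12) → 73.1467
Σ area = 1072.864

Euler characteristic 13−33+22 = 2 ✓


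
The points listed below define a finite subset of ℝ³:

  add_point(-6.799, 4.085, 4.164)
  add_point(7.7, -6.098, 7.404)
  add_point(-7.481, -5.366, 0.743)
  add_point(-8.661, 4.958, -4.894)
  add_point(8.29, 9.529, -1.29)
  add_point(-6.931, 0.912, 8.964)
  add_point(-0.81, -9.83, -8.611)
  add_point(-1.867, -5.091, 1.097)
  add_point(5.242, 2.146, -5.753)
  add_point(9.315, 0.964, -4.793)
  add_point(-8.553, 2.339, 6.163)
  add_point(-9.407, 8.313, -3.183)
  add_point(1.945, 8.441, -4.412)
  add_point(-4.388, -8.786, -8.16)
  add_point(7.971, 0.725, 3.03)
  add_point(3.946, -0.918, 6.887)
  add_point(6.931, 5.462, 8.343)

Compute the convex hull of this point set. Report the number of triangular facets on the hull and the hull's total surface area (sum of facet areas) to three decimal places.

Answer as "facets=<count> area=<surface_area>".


Extreme-point indices: [1, 2, 3, 4, 5, 6, 8, 9, 10, 11, 12, 13, 16] — 13 of 17 on the boundary.

Facet areas (half cross-product norm):
  f1: (p1, p6, p9) → 105.9421
  f2: (p2, p1, p6) → 100.0651
  f3: (p2, p1, p5) → 80.8134
  f4: (p3, p12, p11) → 21.3258
  f5: (p3, p12, p6) → 94.6379
  f6: (p3, p2, p11) → 18.6453
  f7: (p8, p6, p9) → 29.0845
  f8: (p8, p12, p9) → 12.3019
  f9: (p8, p12, p6) → 39.7817
  f10: (p16, p1, p5) → 82.3109
  f11: (p10, p2, p11) → 52.7064
  f12: (p10, p2, p5) → 16.7244
  f13: (p10, p16, p11) → 88.3819
  f14: (p10, p16, p5) → 24.8252
  f15: (p13, p2, p6) → 16.3481
  f16: (p13, p3, p6) → 22.9262
  f17: (p13, p3, p2) → 58.9975
  f18: (p4, p12, p11) → 22.3929
  f19: (p4, p16, p11) → 93.8981
  f20: (p4, p12, p9) → 32.5886
  f21: (p4, p1, p9) → 65.5456
  f22: (p4, p16, p1) → 58.4338
Σ area = 1138.677

Check V−E+F: 13 − 33 + 22 = 2.

facets=22 area=1138.677


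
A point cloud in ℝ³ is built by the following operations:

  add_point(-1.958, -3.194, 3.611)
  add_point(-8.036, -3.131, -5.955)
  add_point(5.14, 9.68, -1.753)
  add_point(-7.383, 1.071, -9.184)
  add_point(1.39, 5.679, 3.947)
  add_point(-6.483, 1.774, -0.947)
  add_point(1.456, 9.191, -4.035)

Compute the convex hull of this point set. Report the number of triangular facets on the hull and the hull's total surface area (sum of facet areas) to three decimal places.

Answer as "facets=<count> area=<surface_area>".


facets=10 area=367.041

Hull vertices (7/7): indices [0, 1, 2, 3, 4, 5, 6].

Facet areas (half cross-product norm):
  f1: (p0, p2, p1) → 88.5678
  f2: (p4, p0, p2) → 29.6004
  f3: (p5, p0, p1) → 29.0205
  f4: (p5, p4, p0) → 36.0089
  f5: (p3, p2, p1) → 43.9997
  f6: (p3, p5, p1) → 18.9733
  f7: (p6, p4, p2) → 17.1913
  f8: (p6, p5, p4) → 42.0673
  f9: (p6, p3, p2) → 15.1060
  f10: (p6, p3, p5) → 46.5058
Σ area = 367.041

Euler: V−E+F = 7−15+10 = 2.


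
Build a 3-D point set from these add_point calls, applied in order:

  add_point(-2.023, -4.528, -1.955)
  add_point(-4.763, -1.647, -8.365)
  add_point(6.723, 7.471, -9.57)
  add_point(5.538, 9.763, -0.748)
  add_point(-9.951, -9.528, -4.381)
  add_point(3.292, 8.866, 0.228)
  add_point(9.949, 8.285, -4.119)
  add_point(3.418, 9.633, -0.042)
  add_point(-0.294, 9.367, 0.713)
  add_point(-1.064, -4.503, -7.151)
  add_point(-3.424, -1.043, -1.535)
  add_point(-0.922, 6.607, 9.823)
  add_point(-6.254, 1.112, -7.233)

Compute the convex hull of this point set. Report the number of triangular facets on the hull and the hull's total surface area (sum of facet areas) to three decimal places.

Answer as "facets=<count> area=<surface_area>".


Extreme-point indices: [0, 1, 2, 3, 4, 6, 7, 8, 9, 11, 12] — 11 of 13 on the boundary.

Per-facet area ½‖(b−a)×(c−a)‖:
  f1: (p12, p11, p4) → 107.6086
  f2: (p0, p11, p4) → 63.4329
  f3: (p0, p11, p6) → 127.8641
  f4: (p1, p12, p4) → 16.4003
  f5: (p1, p12, p2) → 24.3028
  f6: (p8, p12, p11) → 57.1767
  f7: (p8, p12, p2) → 76.4302
  f8: (p9, p2, p6) → 44.9691
  f9: (p9, p0, p6) → 45.2347
  f10: (p9, p0, p4) → 25.4621
  f11: (p9, p1, p4) → 24.3875
  f12: (p9, p1, p2) → 34.7247
  f13: (p3, p2, p6) → 18.1483
  f14: (p3, p8, p2) → 26.0298
  f15: (p3, p11, p6) → 21.5531
  f16: (p7, p8, p11) → 17.4168
  f17: (p7, p3, p11) → 9.4018
  f18: (p7, p3, p8) → 0.5136
Σ area = 741.057

Euler: V−E+F = 11−27+18 = 2.

facets=18 area=741.057


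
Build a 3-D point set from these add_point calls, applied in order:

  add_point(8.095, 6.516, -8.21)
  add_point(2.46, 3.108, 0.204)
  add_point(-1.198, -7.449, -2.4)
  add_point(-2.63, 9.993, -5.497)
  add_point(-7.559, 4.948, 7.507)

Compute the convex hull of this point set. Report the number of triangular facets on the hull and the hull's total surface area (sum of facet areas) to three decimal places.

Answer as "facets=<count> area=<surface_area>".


Extreme-point indices: [0, 1, 2, 3, 4] — 5 of 5 on the boundary.

Facet areas (half cross-product norm):
  f1: (p3, p0, p4) → 78.1753
  f2: (p3, p2, p4) → 116.6572
  f3: (p3, p2, p0) → 97.3475
  f4: (p1, p0, p4) → 36.9895
  f5: (p1, p2, p4) → 71.8906
  f6: (p1, p2, p0) → 58.7845
Σ area = 459.845

Euler: V−E+F = 5−9+6 = 2.

facets=6 area=459.845


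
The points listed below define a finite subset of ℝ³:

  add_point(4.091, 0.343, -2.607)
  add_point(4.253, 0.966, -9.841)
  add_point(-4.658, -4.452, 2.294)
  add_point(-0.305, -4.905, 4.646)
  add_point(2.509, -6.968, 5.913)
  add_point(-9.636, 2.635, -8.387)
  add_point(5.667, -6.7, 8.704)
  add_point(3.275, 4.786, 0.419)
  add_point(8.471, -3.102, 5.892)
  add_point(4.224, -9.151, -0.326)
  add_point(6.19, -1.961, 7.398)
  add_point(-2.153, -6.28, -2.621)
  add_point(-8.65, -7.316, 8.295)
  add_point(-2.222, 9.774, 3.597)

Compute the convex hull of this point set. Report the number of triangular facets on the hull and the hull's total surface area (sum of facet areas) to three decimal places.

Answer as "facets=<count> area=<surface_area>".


Hull vertices (10/14): indices [1, 5, 6, 7, 8, 9, 10, 11, 12, 13].

Area of each hull facet:
  f1: (p1, p13, p5) → 104.8093
  f2: (p12, p13, p5) → 137.7075
  f3: (p7, p13, p8) → 36.1177
  f4: (p7, p1, p8) → 59.0753
  f5: (p7, p1, p13) → 33.9989
  f6: (p10, p12, p13) → 114.2720
  f7: (p10, p6, p12) → 35.0890
  f8: (p10, p13, p8) → 17.5681
  f9: (p10, p6, p8) → 7.2342
  f10: (p9, p6, p12) → 66.6189
  f11: (p9, p1, p8) → 67.0638
  f12: (p9, p6, p8) → 24.5807
  f13: (p11, p1, p5) → 72.7655
  f14: (p11, p9, p1) → 44.3838
  f15: (p11, p12, p5) → 81.9332
  f16: (p11, p9, p12) → 46.4242
Σ area = 949.642

Euler characteristic 10−24+16 = 2 ✓

facets=16 area=949.642


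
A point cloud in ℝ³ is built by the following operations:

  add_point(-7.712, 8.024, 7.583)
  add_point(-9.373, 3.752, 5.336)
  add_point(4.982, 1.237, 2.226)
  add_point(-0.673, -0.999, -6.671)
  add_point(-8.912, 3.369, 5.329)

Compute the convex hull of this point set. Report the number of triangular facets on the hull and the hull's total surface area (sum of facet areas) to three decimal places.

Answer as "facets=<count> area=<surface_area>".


facets=6 area=236.165

5 of the 5 inputs are extreme points: [0, 1, 2, 3, 4].

Per-facet area ½‖(b−a)×(c−a)‖:
  f1: (p3, p0, p1) → 36.1930
  f2: (p3, p0, p2) → 82.6379
  f3: (p4, p0, p1) → 1.4643
  f4: (p4, p0, p2) → 38.2142
  f5: (p4, p3, p1) → 3.6095
  f6: (p4, p3, p2) → 74.0459
Σ area = 236.165

Euler characteristic 5−9+6 = 2 ✓


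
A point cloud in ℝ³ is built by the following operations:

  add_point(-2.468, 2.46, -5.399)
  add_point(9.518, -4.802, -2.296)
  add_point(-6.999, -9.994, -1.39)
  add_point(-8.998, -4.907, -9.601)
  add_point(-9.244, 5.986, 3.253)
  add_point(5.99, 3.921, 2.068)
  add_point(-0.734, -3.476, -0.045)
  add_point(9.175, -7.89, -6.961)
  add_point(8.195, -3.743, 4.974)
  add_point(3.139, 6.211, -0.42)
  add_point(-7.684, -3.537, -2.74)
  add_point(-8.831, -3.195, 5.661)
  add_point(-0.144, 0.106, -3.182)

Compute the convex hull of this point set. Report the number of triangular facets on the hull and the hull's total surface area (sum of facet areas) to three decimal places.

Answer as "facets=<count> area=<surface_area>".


Extreme-point indices: [0, 1, 2, 3, 4, 5, 7, 8, 9, 11] — 10 of 13 on the boundary.

Per-facet area ½‖(b−a)×(c−a)‖:
  f1: (p11, p8, p4) → 80.8182
  f2: (p11, p8, p2) → 82.5849
  f3: (p11, p3, p4) → 72.1905
  f4: (p11, p3, p2) → 48.1540
  f5: (p7, p3, p2) → 84.1439
  f6: (p7, p8, p1) → 10.0183
  f7: (p7, p8, p2) → 102.8221
  f8: (p5, p8, p1) → 31.2760
  f9: (p5, p7, p1) → 17.7198
  f10: (p5, p7, p9) → 32.9222
  f11: (p5, p8, p4) → 61.2665
  f12: (p5, p9, p4) → 25.5277
  f13: (p0, p7, p3) → 83.7223
  f14: (p0, p7, p9) → 64.9668
  f15: (p0, p3, p4) → 61.1027
  f16: (p0, p9, p4) → 47.5100
Σ area = 906.746

Euler characteristic 10−24+16 = 2 ✓

facets=16 area=906.746


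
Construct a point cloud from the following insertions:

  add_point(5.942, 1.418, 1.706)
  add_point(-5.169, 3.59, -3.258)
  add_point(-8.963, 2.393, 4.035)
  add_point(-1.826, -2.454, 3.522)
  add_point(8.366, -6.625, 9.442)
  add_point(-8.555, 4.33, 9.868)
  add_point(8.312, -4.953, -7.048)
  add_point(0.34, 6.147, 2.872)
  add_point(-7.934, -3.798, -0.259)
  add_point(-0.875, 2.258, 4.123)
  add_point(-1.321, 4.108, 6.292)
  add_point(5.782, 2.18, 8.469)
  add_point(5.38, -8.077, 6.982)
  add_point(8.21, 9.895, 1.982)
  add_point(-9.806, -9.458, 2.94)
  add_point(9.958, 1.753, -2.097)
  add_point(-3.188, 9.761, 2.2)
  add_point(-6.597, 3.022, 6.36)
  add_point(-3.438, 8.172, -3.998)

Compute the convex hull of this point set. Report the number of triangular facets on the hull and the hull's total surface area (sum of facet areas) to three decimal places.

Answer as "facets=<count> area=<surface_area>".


Points on the hull: [1, 2, 4, 5, 6, 8, 11, 12, 13, 14, 15, 16, 18] (13 of 19).

Facet areas (half cross-product norm):
  f1: (p4, p5, p14) → 141.2317
  f2: (p4, p6, p15) → 60.9501
  f3: (p11, p4, p5) → 61.4008
  f4: (p12, p6, p14) → 115.6415
  f5: (p12, p4, p14) → 15.5480
  f6: (p12, p4, p6) → 28.3915
  f7: (p2, p5, p14) → 33.6156
  f8: (p2, p18, p5) → 30.6498
  f9: (p1, p18, p6) → 40.1057
  f10: (p1, p2, p18) → 18.6352
  f11: (p13, p6, p15) → 16.0879
  f12: (p13, p18, p6) → 107.8508
  f13: (p13, p4, p15) → 65.8882
  f14: (p13, p11, p4) → 33.6671
  f15: (p13, p11, p5) → 74.2600
  f16: (p8, p6, p14) → 55.1661
  f17: (p8, p1, p6) → 68.8389
  f18: (p8, p2, p14) → 23.8295
  f19: (p8, p1, p2) → 28.3614
  f20: (p16, p18, p5) → 29.1162
  f21: (p16, p13, p5) → 52.8654
  f22: (p16, p13, p18) → 36.4917
Σ area = 1138.593

Check V−E+F: 13 − 33 + 22 = 2.

facets=22 area=1138.593


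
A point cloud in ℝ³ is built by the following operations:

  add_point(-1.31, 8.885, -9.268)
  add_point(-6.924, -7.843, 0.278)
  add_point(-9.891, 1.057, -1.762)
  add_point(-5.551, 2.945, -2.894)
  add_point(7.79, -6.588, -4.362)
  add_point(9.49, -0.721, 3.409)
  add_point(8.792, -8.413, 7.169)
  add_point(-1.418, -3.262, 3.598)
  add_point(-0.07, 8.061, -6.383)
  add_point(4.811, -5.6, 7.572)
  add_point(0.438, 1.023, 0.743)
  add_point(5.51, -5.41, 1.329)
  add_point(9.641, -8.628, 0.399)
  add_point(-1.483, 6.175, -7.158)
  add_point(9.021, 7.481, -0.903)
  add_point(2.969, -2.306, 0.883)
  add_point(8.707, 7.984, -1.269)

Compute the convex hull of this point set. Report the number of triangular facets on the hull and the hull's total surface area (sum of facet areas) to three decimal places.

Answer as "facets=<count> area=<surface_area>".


Points on the hull: [0, 1, 2, 4, 5, 6, 8, 9, 12, 14, 16] (11 of 17).

Per-facet area ½‖(b−a)×(c−a)‖:
  f1: (p16, p9, p2) → 144.2250
  f2: (p4, p16, p0) → 95.3306
  f3: (p8, p0, p2) → 20.6805
  f4: (p8, p16, p2) → 57.8182
  f5: (p8, p16, p0) → 10.3334
  f6: (p1, p0, p2) → 59.3416
  f7: (p1, p4, p0) → 136.5305
  f8: (p1, p4, p12) → 42.5517
  f9: (p1, p6, p12) → 56.2060
  f10: (p1, p9, p2) → 65.5303
  f11: (p1, p6, p9) → 28.6525
  f12: (p5, p6, p9) → 19.1349
  f13: (p5, p6, p12) → 26.6628
  f14: (p14, p16, p9) → 3.7644
  f15: (p14, p5, p9) → 24.0579
  f16: (p14, p5, p12) → 29.4355
  f17: (p14, p4, p12) → 39.6778
  f18: (p14, p4, p16) → 4.2788
Σ area = 864.212

Check V−E+F: 11 − 27 + 18 = 2.

facets=18 area=864.212


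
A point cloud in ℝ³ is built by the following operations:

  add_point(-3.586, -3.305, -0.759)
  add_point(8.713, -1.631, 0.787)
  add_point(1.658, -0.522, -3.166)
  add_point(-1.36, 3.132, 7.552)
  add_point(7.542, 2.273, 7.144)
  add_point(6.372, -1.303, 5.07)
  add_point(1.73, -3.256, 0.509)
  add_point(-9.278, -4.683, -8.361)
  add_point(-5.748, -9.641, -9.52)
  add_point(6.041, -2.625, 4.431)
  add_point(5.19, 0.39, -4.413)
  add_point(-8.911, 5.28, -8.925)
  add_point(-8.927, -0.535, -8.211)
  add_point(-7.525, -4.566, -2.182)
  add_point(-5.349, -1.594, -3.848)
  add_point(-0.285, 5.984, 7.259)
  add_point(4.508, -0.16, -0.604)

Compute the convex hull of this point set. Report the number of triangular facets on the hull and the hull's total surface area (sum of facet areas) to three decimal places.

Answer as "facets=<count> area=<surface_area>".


facets=16 area=745.412

Hull vertices (10/17): indices [1, 3, 4, 7, 8, 9, 10, 11, 13, 15].

Facet areas (half cross-product norm):
  f1: (p11, p3, p15) → 27.9066
  f2: (p8, p11, p7) → 19.8518
  f3: (p4, p3, p15) → 13.2196
  f4: (p10, p11, p15) → 106.4448
  f5: (p10, p4, p15) → 51.4853
  f6: (p10, p4, p1) → 22.5824
  f7: (p10, p8, p1) → 46.6799
  f8: (p10, p8, p11) → 104.2179
  f9: (p9, p4, p3) → 25.6348
  f10: (p9, p8, p1) → 44.8393
  f11: (p9, p4, p1) → 13.4008
  f12: (p13, p9, p3) → 66.9086
  f13: (p13, p9, p8) → 67.0585
  f14: (p13, p8, p7) → 19.8850
  f15: (p13, p11, p7) → 32.0627
  f16: (p13, p11, p3) → 83.2343
Σ area = 745.412

Check V−E+F: 10 − 24 + 16 = 2.


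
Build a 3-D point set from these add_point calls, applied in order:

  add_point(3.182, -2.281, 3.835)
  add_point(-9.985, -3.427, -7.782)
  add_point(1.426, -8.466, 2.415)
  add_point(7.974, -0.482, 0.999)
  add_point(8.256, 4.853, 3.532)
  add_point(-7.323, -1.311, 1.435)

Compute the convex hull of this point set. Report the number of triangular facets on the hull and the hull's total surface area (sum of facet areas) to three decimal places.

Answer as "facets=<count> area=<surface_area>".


6 of the 6 inputs are extreme points: [0, 1, 2, 3, 4, 5].

Facet areas (half cross-product norm):
  f1: (p0, p2, p4) → 11.8268
  f2: (p5, p4, p1) → 74.2698
  f3: (p5, p0, p4) → 41.5254
  f4: (p5, p2, p1) → 55.0600
  f5: (p5, p0, p2) → 34.7256
  f6: (p3, p4, p1) → 55.7290
  f7: (p3, p2, p1) → 83.3595
  f8: (p3, p2, p4) → 23.0664
Σ area = 379.562

Check V−E+F: 6 − 12 + 8 = 2.

facets=8 area=379.562


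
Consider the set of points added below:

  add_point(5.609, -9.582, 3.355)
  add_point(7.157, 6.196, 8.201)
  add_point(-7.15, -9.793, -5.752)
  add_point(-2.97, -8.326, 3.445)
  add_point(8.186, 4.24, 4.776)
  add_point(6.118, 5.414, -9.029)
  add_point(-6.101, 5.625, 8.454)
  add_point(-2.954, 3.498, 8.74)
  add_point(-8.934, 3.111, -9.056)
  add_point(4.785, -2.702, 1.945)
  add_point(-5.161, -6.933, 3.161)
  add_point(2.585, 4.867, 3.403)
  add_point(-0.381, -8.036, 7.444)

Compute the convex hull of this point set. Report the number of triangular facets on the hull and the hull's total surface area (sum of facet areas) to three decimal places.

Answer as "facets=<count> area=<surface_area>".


11 of the 13 inputs are extreme points: [0, 1, 2, 3, 4, 5, 6, 7, 8, 10, 12].

Triangle areas on the boundary:
  f1: (p5, p2, p8) → 102.3112
  f2: (p0, p5, p4) → 98.8853
  f3: (p0, p5, p2) → 143.5199
  f4: (p1, p5, p4) → 18.8660
  f5: (p1, p0, p4) → 24.8123
  f6: (p12, p1, p7) → 62.2480
  f7: (p12, p1, p0) → 58.9326
  f8: (p12, p0, p2) → 54.7835
  f9: (p6, p1, p7) → 15.1739
  f10: (p6, p5, p8) → 134.1876
  f11: (p6, p1, p5) → 114.5634
  f12: (p6, p2, p8) → 119.4138
  f13: (p6, p10, p2) → 51.2139
  f14: (p6, p12, p7) → 15.8903
  f15: (p6, p12, p10) → 44.4268
  f16: (p3, p10, p2) → 12.4123
  f17: (p3, p12, p2) → 4.1008
  f18: (p3, p12, p10) → 5.3473
Σ area = 1081.089

Euler: V−E+F = 11−27+18 = 2.

facets=18 area=1081.089


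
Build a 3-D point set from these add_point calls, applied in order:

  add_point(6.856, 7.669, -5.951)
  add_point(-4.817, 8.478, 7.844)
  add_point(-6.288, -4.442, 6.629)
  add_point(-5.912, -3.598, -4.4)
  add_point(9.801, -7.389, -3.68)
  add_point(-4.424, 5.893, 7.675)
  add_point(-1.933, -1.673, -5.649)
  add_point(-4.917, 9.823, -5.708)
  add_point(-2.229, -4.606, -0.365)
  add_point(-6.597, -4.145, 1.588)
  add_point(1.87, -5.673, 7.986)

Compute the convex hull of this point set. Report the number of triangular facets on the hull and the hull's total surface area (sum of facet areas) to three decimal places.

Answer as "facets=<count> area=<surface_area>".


Points on the hull: [0, 1, 2, 3, 4, 6, 7, 9, 10] (9 of 11).

Per-facet area ½‖(b−a)×(c−a)‖:
  f1: (p10, p0, p4) → 109.6201
  f2: (p1, p10, p0) → 134.6283
  f3: (p3, p4, p9) → 48.9099
  f4: (p2, p4, p9) → 43.1301
  f5: (p2, p10, p4) → 53.6619
  f6: (p2, p1, p9) → 33.0083
  f7: (p2, p1, p10) → 54.5875
  f8: (p6, p0, p4) → 81.0351
  f9: (p6, p3, p4) → 25.3575
  f10: (p7, p1, p0) → 81.5145
  f11: (p7, p6, p0) → 64.4779
  f12: (p7, p6, p3) → 26.7839
  f13: (p7, p1, p9) → 90.5248
  f14: (p7, p3, p9) → 40.1387
Σ area = 887.379

Euler: V−E+F = 9−21+14 = 2.

facets=14 area=887.379


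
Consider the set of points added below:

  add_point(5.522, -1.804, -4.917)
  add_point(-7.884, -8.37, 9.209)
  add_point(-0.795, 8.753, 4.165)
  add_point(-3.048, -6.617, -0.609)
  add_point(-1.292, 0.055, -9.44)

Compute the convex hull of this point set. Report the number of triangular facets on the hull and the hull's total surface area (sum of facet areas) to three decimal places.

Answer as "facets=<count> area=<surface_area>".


facets=6 area=464.007

5 of the 5 inputs are extreme points: [0, 1, 2, 3, 4].

Area of each hull facet:
  f1: (p2, p0, p1) → 139.7580
  f2: (p4, p2, p1) → 149.3754
  f3: (p4, p2, p0) → 63.2117
  f4: (p3, p0, p1) → 37.5903
  f5: (p3, p4, p1) → 31.6344
  f6: (p3, p4, p0) → 42.4371
Σ area = 464.007

Check V−E+F: 5 − 9 + 6 = 2.


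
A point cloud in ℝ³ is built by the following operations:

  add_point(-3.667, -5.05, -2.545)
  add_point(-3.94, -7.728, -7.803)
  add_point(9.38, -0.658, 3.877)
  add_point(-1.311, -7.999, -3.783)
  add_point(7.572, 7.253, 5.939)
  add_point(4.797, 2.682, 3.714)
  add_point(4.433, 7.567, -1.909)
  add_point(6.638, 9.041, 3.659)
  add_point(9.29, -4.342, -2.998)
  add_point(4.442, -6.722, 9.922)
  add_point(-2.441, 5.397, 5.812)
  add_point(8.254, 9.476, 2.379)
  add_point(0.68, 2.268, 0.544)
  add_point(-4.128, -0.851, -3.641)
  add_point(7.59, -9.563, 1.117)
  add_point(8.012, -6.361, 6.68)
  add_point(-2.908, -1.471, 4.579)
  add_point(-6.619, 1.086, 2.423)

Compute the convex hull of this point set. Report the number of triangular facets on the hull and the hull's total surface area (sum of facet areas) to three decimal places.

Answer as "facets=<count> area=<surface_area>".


15 of the 18 inputs are extreme points: [0, 1, 2, 3, 4, 6, 7, 8, 9, 10, 11, 13, 14, 15, 17].

Per-facet area ½‖(b−a)×(c−a)‖:
  f1: (p10, p9, p17) → 49.8576
  f2: (p10, p6, p17) → 35.9196
  f3: (p4, p11, p2) → 17.2214
  f4: (p4, p10, p9) → 70.1699
  f5: (p0, p1, p17) → 13.5655
  f6: (p0, p9, p17) → 61.5289
  f7: (p0, p9, p1) → 30.8621
  f8: (p13, p1, p17) → 19.3516
  f9: (p13, p6, p17) → 41.3711
  f10: (p13, p6, p1) → 37.0224
  f11: (p15, p4, p2) → 20.0199
  f12: (p15, p4, p9) → 32.8584
  f13: (p15, p14, p9) → 13.5216
  f14: (p7, p4, p11) → 3.0149
  f15: (p7, p4, p10) → 15.1762
  f16: (p7, p6, p11) → 6.3307
  f17: (p7, p10, p6) → 30.1543
  f18: (p3, p9, p1) → 8.1998
  f19: (p3, p14, p1) → 11.7462
  f20: (p3, p14, p9) → 49.9492
  f21: (p8, p6, p1) → 92.9616
  f22: (p8, p14, p1) → 48.6100
  f23: (p8, p6, p11) → 38.8090
  f24: (p8, p11, p2) → 37.8714
  f25: (p8, p15, p2) → 25.3348
  f26: (p8, p15, p14) → 21.8997
Σ area = 833.328

Euler: V−E+F = 15−39+26 = 2.

facets=26 area=833.328


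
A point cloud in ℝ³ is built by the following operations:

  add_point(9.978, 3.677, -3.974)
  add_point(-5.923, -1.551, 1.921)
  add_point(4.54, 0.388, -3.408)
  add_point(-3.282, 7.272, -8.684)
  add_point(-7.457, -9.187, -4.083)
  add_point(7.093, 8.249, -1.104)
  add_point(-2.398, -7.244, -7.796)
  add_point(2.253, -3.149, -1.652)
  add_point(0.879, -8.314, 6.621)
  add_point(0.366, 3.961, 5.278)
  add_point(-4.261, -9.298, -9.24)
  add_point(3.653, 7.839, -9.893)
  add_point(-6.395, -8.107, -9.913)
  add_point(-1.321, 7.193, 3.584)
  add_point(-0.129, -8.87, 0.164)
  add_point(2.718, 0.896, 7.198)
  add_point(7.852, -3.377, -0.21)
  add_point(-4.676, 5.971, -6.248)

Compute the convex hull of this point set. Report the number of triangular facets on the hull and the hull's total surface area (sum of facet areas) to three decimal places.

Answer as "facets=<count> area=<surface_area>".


Hull vertices (15/18): indices [0, 1, 3, 4, 5, 8, 9, 10, 11, 12, 13, 14, 15, 16, 17].

Triangle areas on the boundary:
  f1: (p15, p5, p0) → 36.4577
  f2: (p11, p5, p0) → 27.6069
  f3: (p11, p3, p5) → 32.6734
  f4: (p11, p10, p0) → 89.8849
  f5: (p1, p8, p4) → 52.1186
  f6: (p1, p8, p15) → 44.4034
  f7: (p13, p15, p5) → 39.9148
  f8: (p13, p3, p5) → 56.5757
  f9: (p16, p15, p0) → 41.0339
  f10: (p16, p8, p15) → 43.7047
  f11: (p16, p10, p0) → 64.9987
  f12: (p12, p10, p4) → 7.4911
  f13: (p12, p11, p3) → 53.6764
  f14: (p12, p11, p10) → 23.8561
  f15: (p9, p1, p15) → 19.3167
  f16: (p9, p13, p15) → 1.3686
  f17: (p9, p13, p1) → 18.0973
  f18: (p17, p13, p3) → 13.5498
  f19: (p17, p13, p1) → 47.9101
  f20: (p17, p1, p4) → 54.7032
  f21: (p17, p12, p4) → 44.0645
  f22: (p17, p12, p3) → 21.8783
  f23: (p14, p16, p8) → 31.4987
  f24: (p14, p16, p10) → 47.2336
  f25: (p14, p8, p4) → 21.6003
  f26: (p14, p10, p4) → 25.7048
Σ area = 961.322

Euler characteristic 15−39+26 = 2 ✓

facets=26 area=961.322


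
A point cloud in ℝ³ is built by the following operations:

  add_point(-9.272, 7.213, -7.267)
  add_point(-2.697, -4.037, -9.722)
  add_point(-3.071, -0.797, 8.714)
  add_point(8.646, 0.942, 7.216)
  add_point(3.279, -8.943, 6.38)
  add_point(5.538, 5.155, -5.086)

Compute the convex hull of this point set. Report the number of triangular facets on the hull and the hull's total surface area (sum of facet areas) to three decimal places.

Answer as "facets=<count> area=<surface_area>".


Hull vertices (6/6): indices [0, 1, 2, 3, 4, 5].

Per-facet area ½‖(b−a)×(c−a)‖:
  f1: (p2, p3, p0) → 111.6082
  f2: (p2, p4, p3) → 54.5951
  f3: (p2, p1, p0) → 116.7739
  f4: (p2, p1, p4) → 92.3964
  f5: (p5, p3, p0) → 92.4203
  f6: (p5, p1, p0) → 81.9751
  f7: (p5, p4, p3) → 75.0404
  f8: (p5, p1, p4) → 110.9596
Σ area = 735.769

Check V−E+F: 6 − 12 + 8 = 2.

facets=8 area=735.769


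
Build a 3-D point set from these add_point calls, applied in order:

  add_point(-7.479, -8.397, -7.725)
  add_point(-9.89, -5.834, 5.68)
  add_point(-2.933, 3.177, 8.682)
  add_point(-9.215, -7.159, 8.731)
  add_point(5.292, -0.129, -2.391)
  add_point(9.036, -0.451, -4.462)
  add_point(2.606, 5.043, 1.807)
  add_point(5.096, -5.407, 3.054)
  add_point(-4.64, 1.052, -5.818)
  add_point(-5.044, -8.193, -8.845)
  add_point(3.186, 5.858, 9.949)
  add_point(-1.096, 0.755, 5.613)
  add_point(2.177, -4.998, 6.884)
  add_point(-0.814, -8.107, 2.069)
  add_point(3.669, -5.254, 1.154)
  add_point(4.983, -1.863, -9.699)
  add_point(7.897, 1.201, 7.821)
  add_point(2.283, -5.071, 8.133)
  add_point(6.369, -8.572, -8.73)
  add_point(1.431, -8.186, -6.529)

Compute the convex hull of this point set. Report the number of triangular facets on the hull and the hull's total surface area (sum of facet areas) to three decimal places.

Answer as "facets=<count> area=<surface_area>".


Extreme-point indices: [0, 1, 2, 3, 5, 6, 7, 8, 9, 10, 13, 15, 16, 17, 18] — 15 of 20 on the boundary.

Area of each hull facet:
  f1: (p16, p10, p5) → 38.6074
  f2: (p16, p17, p10) → 29.2847
  f3: (p3, p17, p10) → 63.0199
  f4: (p18, p15, p5) → 23.4159
  f5: (p18, p16, p5) → 50.4850
  f6: (p2, p8, p1) → 78.4449
  f7: (p2, p3, p1) → 19.9568
  f8: (p2, p3, p10) → 24.4770
  f9: (p6, p10, p5) → 34.5535
  f10: (p6, p15, p5) → 34.8931
  f11: (p6, p8, p15) → 58.9292
  f12: (p6, p2, p10) → 26.7100
  f13: (p6, p2, p8) → 50.7031
  f14: (p7, p16, p17) → 23.2734
  f15: (p7, p18, p17) → 15.2528
  f16: (p7, p18, p16) → 37.9699
  f17: (p13, p3, p17) → 39.1842
  f18: (p13, p18, p17) → 42.9178
  f19: (p0, p3, p1) → 15.2123
  f20: (p0, p8, p1) → 66.2426
  f21: (p0, p13, p3) → 63.5982
  f22: (p0, p13, p18) → 71.2135
  f23: (p9, p8, p15) → 49.4974
  f24: (p9, p0, p8) → 13.0829
  f25: (p9, p18, p15) → 38.4114
  f26: (p9, p0, p18) → 6.7335
Σ area = 1016.070

Check V−E+F: 15 − 39 + 26 = 2.

facets=26 area=1016.070


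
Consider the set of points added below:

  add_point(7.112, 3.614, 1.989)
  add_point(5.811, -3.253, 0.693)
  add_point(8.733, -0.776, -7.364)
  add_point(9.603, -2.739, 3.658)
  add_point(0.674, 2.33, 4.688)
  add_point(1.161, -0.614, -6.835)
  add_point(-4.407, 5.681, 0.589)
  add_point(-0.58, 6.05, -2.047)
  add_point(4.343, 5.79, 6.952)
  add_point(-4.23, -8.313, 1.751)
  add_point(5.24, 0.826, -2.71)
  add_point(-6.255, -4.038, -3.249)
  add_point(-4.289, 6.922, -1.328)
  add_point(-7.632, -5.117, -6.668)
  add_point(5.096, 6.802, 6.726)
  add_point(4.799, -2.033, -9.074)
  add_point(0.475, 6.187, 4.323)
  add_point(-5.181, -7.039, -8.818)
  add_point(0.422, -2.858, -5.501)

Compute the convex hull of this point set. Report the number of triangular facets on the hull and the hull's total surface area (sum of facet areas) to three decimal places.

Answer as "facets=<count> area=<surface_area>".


facets=26 area=745.759

Extreme-point indices: [0, 2, 3, 4, 6, 7, 8, 9, 11, 12, 13, 14, 15, 16, 17] — 15 of 19 on the boundary.

Per-facet area ½‖(b−a)×(c−a)‖:
  f1: (p11, p9, p13) → 10.7889
  f2: (p17, p9, p3) → 79.2716
  f3: (p17, p9, p13) → 18.1264
  f4: (p17, p12, p13) → 22.0583
  f5: (p17, p15, p12) → 79.8391
  f6: (p2, p0, p3) → 35.8179
  f7: (p2, p17, p3) → 85.6938
  f8: (p2, p17, p15) → 10.6844
  f9: (p8, p9, p3) → 78.7289
  f10: (p7, p15, p12) → 16.8248
  f11: (p7, p2, p15) → 26.7821
  f12: (p6, p11, p9) → 35.3136
  f13: (p6, p12, p13) → 15.3249
  f14: (p6, p11, p13) → 15.6277
  f15: (p14, p0, p3) → 19.4156
  f16: (p14, p8, p3) → 6.4673
  f17: (p14, p2, p0) → 7.4142
  f18: (p14, p7, p2) → 66.5841
  f19: (p14, p7, p12) → 19.0490
  f20: (p16, p6, p9) → 43.2927
  f21: (p16, p14, p8) → 2.8507
  f22: (p16, p6, p12) → 6.3918
  f23: (p16, p14, p12) → 8.4049
  f24: (p4, p8, p9) → 13.0560
  f25: (p4, p16, p9) → 12.9928
  f26: (p4, p16, p8) → 8.9570
Σ area = 745.759

Euler characteristic 15−39+26 = 2 ✓


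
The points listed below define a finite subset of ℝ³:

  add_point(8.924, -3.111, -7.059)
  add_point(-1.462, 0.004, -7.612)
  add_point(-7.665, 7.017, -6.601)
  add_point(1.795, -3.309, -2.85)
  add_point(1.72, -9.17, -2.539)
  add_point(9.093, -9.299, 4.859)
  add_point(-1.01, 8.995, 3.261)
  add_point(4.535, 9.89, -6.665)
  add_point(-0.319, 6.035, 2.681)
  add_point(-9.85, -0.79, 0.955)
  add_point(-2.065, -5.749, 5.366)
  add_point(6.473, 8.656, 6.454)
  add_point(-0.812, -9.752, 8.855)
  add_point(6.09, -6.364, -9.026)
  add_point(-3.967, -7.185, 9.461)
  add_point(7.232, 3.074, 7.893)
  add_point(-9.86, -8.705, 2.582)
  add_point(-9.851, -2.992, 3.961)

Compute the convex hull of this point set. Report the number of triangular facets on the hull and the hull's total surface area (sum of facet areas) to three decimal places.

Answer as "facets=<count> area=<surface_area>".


Hull vertices (15/18): indices [0, 1, 2, 4, 5, 6, 7, 9, 11, 12, 13, 14, 15, 16, 17].

Area of each hull facet:
  f1: (p4, p13, p16) → 32.6950
  f2: (p4, p13, p5) → 42.6434
  f3: (p2, p13, p7) → 102.4687
  f4: (p0, p13, p5) → 31.7827
  f5: (p0, p13, p7) → 28.7168
  f6: (p0, p11, p7) → 90.9010
  f7: (p1, p13, p16) → 78.1411
  f8: (p1, p2, p16) → 74.4889
  f9: (p1, p2, p13) → 6.9750
  f10: (p6, p11, p7) → 46.1909
  f11: (p6, p2, p7) → 62.0762
  f12: (p6, p14, p11) → 71.5487
  f13: (p15, p14, p11) → 36.3236
  f14: (p15, p0, p5) → 84.0210
  f15: (p15, p0, p11) → 46.7529
  f16: (p9, p2, p16) → 25.1360
  f17: (p9, p6, p2) → 63.0113
  f18: (p12, p15, p5) → 67.6771
  f19: (p12, p15, p14) → 30.9973
  f20: (p12, p14, p16) → 18.1374
  f21: (p12, p4, p16) → 59.7632
  f22: (p12, p4, p5) → 51.4413
  f23: (p17, p6, p14) → 67.6910
  f24: (p17, p9, p6) → 23.8456
  f25: (p17, p14, p16) → 25.4051
  f26: (p17, p9, p16) → 10.1049
Σ area = 1278.936

Euler: V−E+F = 15−39+26 = 2.

facets=26 area=1278.936


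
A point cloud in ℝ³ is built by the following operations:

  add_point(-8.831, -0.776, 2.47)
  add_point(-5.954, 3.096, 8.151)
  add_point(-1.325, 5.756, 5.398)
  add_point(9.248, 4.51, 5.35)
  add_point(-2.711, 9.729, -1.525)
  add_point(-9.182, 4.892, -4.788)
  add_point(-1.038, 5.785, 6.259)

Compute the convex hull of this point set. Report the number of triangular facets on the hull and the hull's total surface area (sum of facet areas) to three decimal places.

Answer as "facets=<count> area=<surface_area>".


Points on the hull: [0, 1, 3, 4, 5, 6] (6 of 7).

Area of each hull facet:
  f1: (p0, p3, p5) → 87.7907
  f2: (p1, p0, p5) → 32.8072
  f3: (p1, p0, p3) → 55.3943
  f4: (p4, p3, p5) → 52.3263
  f5: (p4, p1, p5) → 51.9236
  f6: (p6, p1, p3) → 18.7043
  f7: (p6, p4, p3) → 45.5966
  f8: (p6, p4, p1) → 24.8425
Σ area = 369.385

Check V−E+F: 6 − 12 + 8 = 2.

facets=8 area=369.385


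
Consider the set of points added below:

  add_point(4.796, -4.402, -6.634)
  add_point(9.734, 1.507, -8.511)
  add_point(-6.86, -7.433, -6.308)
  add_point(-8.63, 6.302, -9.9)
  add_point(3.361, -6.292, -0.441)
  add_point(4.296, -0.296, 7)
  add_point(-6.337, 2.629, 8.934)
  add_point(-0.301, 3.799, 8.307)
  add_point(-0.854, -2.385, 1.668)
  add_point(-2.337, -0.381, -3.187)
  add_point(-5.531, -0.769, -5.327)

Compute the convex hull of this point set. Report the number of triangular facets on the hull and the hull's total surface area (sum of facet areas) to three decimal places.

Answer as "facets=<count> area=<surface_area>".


facets=12 area=837.499

8 of the 11 inputs are extreme points: [0, 1, 2, 3, 4, 5, 6, 7].

Area of each hull facet:
  f1: (p2, p1, p3) → 125.9431
  f2: (p6, p2, p3) → 124.0169
  f3: (p4, p6, p2) → 94.2231
  f4: (p7, p1, p3) → 166.7729
  f5: (p7, p6, p3) → 59.7068
  f6: (p0, p2, p1) → 28.8577
  f7: (p0, p4, p1) → 21.6249
  f8: (p0, p4, p2) → 38.0317
  f9: (p5, p4, p6) → 52.6160
  f10: (p5, p7, p6) → 15.3917
  f11: (p5, p4, p1) → 61.8520
  f12: (p5, p7, p1) → 48.4622
Σ area = 837.499

Euler characteristic 8−18+12 = 2 ✓


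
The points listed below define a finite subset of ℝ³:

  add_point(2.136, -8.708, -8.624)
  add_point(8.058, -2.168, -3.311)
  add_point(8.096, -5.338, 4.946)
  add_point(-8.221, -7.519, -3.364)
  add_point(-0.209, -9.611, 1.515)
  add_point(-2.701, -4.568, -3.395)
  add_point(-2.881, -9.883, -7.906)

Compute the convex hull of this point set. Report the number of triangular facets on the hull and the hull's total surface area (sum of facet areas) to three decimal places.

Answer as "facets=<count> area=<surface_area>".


Hull vertices (7/7): indices [0, 1, 2, 3, 4, 5, 6].

Per-facet area ½‖(b−a)×(c−a)‖:
  f1: (p0, p1, p2) → 44.0223
  f2: (p4, p2, p3) → 30.0781
  f3: (p4, p0, p2) → 51.6514
  f4: (p5, p2, p3) → 31.8576
  f5: (p5, p1, p2) → 48.6422
  f6: (p5, p0, p1) → 40.3508
  f7: (p6, p4, p3) → 33.1744
  f8: (p6, p4, p0) → 25.2442
  f9: (p6, p5, p3) → 20.1979
  f10: (p6, p5, p0) → 18.0345
Σ area = 343.253

Euler: V−E+F = 7−15+10 = 2.

facets=10 area=343.253


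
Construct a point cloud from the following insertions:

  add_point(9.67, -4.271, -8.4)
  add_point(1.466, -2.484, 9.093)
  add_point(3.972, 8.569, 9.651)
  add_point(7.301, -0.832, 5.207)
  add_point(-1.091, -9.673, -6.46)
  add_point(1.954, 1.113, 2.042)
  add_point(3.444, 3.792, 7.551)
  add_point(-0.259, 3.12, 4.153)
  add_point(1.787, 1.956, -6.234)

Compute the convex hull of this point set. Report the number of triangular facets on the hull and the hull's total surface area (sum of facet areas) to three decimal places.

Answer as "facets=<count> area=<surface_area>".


7 of the 9 inputs are extreme points: [0, 1, 2, 3, 4, 7, 8].

Area of each hull facet:
  f1: (p8, p0, p4) → 56.2147
  f2: (p8, p2, p0) → 84.2098
  f3: (p3, p0, p4) → 85.1825
  f4: (p3, p1, p4) → 60.0778
  f5: (p3, p2, p0) → 59.1884
  f6: (p3, p1, p2) → 37.8695
  f7: (p7, p8, p4) → 63.6103
  f8: (p7, p8, p2) → 38.1606
  f9: (p7, p1, p4) → 63.1757
  f10: (p7, p1, p2) → 33.7611
Σ area = 581.450

Euler characteristic 7−15+10 = 2 ✓

facets=10 area=581.450
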